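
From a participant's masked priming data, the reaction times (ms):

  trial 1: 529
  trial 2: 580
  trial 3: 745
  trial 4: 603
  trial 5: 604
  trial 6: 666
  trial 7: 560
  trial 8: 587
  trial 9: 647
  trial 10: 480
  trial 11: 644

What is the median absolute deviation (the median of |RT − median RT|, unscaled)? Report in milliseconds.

Sorted: 480, 529, 560, 580, 587, 603, 604, 644, 647, 666, 745 → median = 603
|x − 603|: 74, 23, 142, 0, 1, 63, 43, 16, 44, 123, 41
Sorted deviations: 0, 1, 16, 23, 41, 43, 44, 63, 74, 123, 142 → MAD = 43

43 ms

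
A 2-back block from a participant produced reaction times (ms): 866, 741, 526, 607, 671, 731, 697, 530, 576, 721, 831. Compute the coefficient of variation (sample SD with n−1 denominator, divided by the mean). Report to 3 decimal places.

n = 11, Σ = 7497, M = 681.5455
Σ(x−M)² = 128104.727; s = √(128104.727/10) = 113.1834
CV = 113.1834 / 681.5455 = 0.16607

0.166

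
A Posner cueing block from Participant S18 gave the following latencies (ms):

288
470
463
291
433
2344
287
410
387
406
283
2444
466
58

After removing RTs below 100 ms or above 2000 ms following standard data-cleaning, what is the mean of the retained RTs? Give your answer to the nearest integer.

380 ms

Excluded: 58, 2344, 2444
Retained (n=11): Σ = 4184
Mean = 4184/11 = 380.3636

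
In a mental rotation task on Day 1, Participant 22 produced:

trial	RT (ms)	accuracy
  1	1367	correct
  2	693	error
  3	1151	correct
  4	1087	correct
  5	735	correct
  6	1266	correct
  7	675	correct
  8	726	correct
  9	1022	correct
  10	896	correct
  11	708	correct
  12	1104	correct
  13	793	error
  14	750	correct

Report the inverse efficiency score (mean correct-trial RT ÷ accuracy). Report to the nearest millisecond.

1117 ms

Correct trials (n=12): 1367, 1151, 1087, 735, 1266, 675, 726, 1022, 896, 708, 1104, 750
Mean correct RT = 11487/12 = 957.2500 ms
Proportion correct = 12/14
IES = 957.2500 / (12/14) = 1116.792 ms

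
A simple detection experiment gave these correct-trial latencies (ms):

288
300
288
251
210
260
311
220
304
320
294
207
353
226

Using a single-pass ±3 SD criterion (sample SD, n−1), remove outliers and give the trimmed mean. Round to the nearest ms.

n = 14, ΣRT = 3832, M = 273.714
Σ(x−M)² = 26622.86; s = √(26622.86/13) = 45.254
Cutoffs: 273.714 ± 3·45.254 → [138.0, 409.5]
No RTs fall outside the cutoffs; all 14 retained. Mean = 3832/14 = 273.714

274 ms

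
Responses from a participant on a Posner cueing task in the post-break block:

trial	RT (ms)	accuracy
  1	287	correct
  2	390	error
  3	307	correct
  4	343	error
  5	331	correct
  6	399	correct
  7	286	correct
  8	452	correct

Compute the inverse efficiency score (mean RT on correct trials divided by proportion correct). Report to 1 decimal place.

Correct trials (n=6): 287, 307, 331, 399, 286, 452
Mean correct RT = 2062/6 = 343.6667 ms
Proportion correct = 6/8
IES = 343.6667 / (6/8) = 458.222 ms

458.2 ms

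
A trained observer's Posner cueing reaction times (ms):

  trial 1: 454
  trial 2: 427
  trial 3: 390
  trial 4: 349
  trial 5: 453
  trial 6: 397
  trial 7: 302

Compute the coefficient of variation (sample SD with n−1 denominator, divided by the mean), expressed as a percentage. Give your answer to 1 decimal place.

14.1%

n = 7, Σ = 2772, M = 396.0000
Σ(x−M)² = 18656.000; s = √(18656.000/6) = 55.7614
CV = 55.7614 / 396.0000 = 0.14081 = 14.081%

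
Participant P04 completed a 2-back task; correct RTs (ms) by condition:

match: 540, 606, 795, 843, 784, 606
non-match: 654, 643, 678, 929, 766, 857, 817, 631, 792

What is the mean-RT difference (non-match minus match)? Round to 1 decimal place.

M(match) = 4174/6 = 695.667
M(non-match) = 6767/9 = 751.889
Difference = 751.889 − 695.667 = 56.222 ms

56.2 ms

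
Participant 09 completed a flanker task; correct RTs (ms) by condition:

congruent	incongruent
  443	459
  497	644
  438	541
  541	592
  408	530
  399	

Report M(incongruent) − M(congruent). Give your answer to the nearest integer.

M(congruent) = 2726/6 = 454.333
M(incongruent) = 2766/5 = 553.200
Difference = 553.200 − 454.333 = 98.867 ms

99 ms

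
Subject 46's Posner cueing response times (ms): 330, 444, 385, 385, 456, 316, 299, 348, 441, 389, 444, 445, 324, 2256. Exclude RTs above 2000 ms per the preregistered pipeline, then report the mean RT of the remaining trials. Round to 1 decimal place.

385.1 ms

Excluded: 2256
Retained (n=13): Σ = 5006
Mean = 5006/13 = 385.0769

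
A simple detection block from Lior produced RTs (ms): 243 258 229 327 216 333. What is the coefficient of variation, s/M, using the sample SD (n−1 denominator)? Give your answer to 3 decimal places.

0.188

n = 6, Σ = 1606, M = 267.6667
Σ(x−M)² = 12655.333; s = √(12655.333/5) = 50.3097
CV = 50.3097 / 267.6667 = 0.18796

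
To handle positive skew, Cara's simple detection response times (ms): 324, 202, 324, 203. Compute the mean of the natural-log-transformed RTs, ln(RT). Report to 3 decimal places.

5.546

ln(RT): 5.7807, 5.3083, 5.7807, 5.3132
Σ ln(RT) = 22.1830
Mean = 22.1830/4 = 5.54574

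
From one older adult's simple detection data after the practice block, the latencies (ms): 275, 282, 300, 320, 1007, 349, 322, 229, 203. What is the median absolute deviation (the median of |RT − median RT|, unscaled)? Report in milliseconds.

Sorted: 203, 229, 275, 282, 300, 320, 322, 349, 1007 → median = 300
|x − 300|: 25, 18, 0, 20, 707, 49, 22, 71, 97
Sorted deviations: 0, 18, 20, 22, 25, 49, 71, 97, 707 → MAD = 25

25 ms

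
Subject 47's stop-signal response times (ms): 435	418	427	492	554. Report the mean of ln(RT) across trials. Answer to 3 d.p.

ln(RT): 6.0753, 6.0355, 6.0568, 6.1985, 6.3172
Σ ln(RT) = 30.6833
Mean = 30.6833/5 = 6.13665

6.137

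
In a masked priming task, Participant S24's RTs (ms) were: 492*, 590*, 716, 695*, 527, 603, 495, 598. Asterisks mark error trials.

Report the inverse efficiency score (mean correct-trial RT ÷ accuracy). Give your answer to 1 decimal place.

Correct trials (n=5): 716, 527, 603, 495, 598
Mean correct RT = 2939/5 = 587.8000 ms
Proportion correct = 5/8
IES = 587.8000 / (5/8) = 940.480 ms

940.5 ms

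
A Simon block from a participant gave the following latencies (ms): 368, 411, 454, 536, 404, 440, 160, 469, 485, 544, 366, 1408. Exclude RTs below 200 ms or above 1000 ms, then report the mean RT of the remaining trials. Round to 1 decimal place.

447.7 ms

Excluded: 160, 1408
Retained (n=10): Σ = 4477
Mean = 4477/10 = 447.7000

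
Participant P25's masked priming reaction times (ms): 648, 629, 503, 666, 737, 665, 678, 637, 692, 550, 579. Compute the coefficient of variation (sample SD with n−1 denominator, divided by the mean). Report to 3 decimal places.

0.106

n = 11, Σ = 6984, M = 634.9091
Σ(x−M)² = 45356.909; s = √(45356.909/10) = 67.3475
CV = 67.3475 / 634.9091 = 0.10607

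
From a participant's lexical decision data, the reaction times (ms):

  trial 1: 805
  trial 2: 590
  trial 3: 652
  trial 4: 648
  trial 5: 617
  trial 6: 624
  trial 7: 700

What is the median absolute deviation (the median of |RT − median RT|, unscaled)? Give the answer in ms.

Sorted: 590, 617, 624, 648, 652, 700, 805 → median = 648
|x − 648|: 157, 58, 4, 0, 31, 24, 52
Sorted deviations: 0, 4, 24, 31, 52, 58, 157 → MAD = 31

31 ms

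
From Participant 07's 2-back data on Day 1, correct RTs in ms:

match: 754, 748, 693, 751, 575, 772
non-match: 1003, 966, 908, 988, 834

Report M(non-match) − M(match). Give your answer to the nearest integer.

M(match) = 4293/6 = 715.500
M(non-match) = 4699/5 = 939.800
Difference = 939.800 − 715.500 = 224.300 ms

224 ms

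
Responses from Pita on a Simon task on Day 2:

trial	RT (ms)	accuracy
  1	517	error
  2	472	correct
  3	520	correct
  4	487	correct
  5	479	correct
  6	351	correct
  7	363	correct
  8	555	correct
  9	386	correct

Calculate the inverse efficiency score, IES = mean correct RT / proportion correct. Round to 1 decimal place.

508.1 ms

Correct trials (n=8): 472, 520, 487, 479, 351, 363, 555, 386
Mean correct RT = 3613/8 = 451.6250 ms
Proportion correct = 8/9
IES = 451.6250 / (8/9) = 508.078 ms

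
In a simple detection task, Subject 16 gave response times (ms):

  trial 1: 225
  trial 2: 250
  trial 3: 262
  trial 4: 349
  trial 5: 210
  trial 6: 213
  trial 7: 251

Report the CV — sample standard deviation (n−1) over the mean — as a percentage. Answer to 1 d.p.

n = 7, Σ = 1760, M = 251.4286
Σ(x−M)² = 13525.714; s = √(13525.714/6) = 47.4793
CV = 47.4793 / 251.4286 = 0.18884 = 18.884%

18.9%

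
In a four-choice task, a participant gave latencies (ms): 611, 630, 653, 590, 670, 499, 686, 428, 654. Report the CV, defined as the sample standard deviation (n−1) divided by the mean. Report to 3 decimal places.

0.142

n = 9, Σ = 5421, M = 602.3333
Σ(x−M)² = 58878.000; s = √(58878.000/8) = 85.7890
CV = 85.7890 / 602.3333 = 0.14243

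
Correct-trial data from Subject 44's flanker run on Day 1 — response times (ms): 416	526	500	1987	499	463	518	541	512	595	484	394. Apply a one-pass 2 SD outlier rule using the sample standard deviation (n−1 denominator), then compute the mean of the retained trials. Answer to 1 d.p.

n = 12, ΣRT = 7435, M = 619.583
Σ(x−M)² = 2071334.92; s = √(2071334.92/11) = 433.939
Cutoffs: 619.583 ± 2·433.939 → [-248.3, 1487.5]
Outside: 1987 → excluded.
Retained (n=11): Σ = 5448, mean = 5448/11 = 495.273

495.3 ms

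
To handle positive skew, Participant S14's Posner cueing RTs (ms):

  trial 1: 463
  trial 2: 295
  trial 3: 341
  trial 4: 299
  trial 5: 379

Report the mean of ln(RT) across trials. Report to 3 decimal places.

ln(RT): 6.1377, 5.6870, 5.8319, 5.7004, 5.9375
Σ ln(RT) = 29.2946
Mean = 29.2946/5 = 5.85891

5.859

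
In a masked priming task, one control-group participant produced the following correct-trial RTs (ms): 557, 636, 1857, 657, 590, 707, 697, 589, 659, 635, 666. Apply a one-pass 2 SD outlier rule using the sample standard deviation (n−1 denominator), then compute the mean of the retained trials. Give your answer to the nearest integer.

n = 11, ΣRT = 8250, M = 750.000
Σ(x−M)² = 1369084.00; s = √(1369084.00/10) = 370.011
Cutoffs: 750.000 ± 2·370.011 → [10.0, 1490.0]
Outside: 1857 → excluded.
Retained (n=10): Σ = 6393, mean = 6393/10 = 639.300

639 ms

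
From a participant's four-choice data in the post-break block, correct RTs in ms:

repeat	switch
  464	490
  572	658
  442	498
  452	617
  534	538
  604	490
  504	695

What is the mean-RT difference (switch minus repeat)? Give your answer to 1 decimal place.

59.1 ms

M(repeat) = 3572/7 = 510.286
M(switch) = 3986/7 = 569.429
Difference = 569.429 − 510.286 = 59.143 ms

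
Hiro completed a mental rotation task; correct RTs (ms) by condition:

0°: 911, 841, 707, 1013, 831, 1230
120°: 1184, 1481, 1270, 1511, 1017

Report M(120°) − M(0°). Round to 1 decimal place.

370.4 ms

M(0°) = 5533/6 = 922.167
M(120°) = 6463/5 = 1292.600
Difference = 1292.600 − 922.167 = 370.433 ms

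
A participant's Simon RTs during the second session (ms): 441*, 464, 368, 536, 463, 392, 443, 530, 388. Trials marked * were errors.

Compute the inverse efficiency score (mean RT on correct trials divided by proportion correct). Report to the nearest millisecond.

504 ms

Correct trials (n=8): 464, 368, 536, 463, 392, 443, 530, 388
Mean correct RT = 3584/8 = 448.0000 ms
Proportion correct = 8/9
IES = 448.0000 / (8/9) = 504.000 ms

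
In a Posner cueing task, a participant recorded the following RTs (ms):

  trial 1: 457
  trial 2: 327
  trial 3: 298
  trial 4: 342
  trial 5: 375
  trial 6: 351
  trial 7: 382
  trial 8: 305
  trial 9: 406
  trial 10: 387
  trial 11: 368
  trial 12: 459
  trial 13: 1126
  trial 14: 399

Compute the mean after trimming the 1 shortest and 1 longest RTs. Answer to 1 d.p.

379.8 ms

Sorted: 298, 305, 327, 342, 351, 368, 375, 382, 387, 399, 406, 457, 459, 1126
Drop lowest 1 (298) and highest 1 (1126)
Remaining (n=12): Σ = 4558, mean = 4558/12 = 379.833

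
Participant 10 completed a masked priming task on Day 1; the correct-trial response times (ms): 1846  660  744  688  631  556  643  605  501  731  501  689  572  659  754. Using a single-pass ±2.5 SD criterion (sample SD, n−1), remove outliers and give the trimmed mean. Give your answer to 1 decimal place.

n = 15, ΣRT = 10780, M = 718.667
Σ(x−M)² = 1450805.33; s = √(1450805.33/14) = 321.915
Cutoffs: 718.667 ± 2.5·321.915 → [-86.1, 1523.5]
Outside: 1846 → excluded.
Retained (n=14): Σ = 8934, mean = 8934/14 = 638.143

638.1 ms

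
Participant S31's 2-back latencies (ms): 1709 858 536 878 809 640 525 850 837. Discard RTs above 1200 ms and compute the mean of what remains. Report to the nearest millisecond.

742 ms

Excluded: 1709
Retained (n=8): Σ = 5933
Mean = 5933/8 = 741.6250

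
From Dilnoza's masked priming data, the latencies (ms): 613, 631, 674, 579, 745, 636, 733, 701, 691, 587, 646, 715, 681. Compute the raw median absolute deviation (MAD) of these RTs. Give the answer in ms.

Sorted: 579, 587, 613, 631, 636, 646, 674, 681, 691, 701, 715, 733, 745 → median = 674
|x − 674|: 61, 43, 0, 95, 71, 38, 59, 27, 17, 87, 28, 41, 7
Sorted deviations: 0, 7, 17, 27, 28, 38, 41, 43, 59, 61, 71, 87, 95 → MAD = 41

41 ms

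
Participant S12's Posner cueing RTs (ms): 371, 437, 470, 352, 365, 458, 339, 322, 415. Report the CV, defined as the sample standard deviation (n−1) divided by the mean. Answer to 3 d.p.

n = 9, Σ = 3529, M = 392.1111
Σ(x−M)² = 23472.889; s = √(23472.889/8) = 54.1674
CV = 54.1674 / 392.1111 = 0.13814

0.138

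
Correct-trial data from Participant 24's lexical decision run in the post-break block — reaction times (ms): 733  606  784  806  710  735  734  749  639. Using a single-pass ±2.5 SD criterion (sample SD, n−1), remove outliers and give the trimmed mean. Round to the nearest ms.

n = 9, ΣRT = 6496, M = 721.778
Σ(x−M)² = 32551.56; s = √(32551.56/8) = 63.788
Cutoffs: 721.778 ± 2.5·63.788 → [562.3, 881.2]
No RTs fall outside the cutoffs; all 9 retained. Mean = 6496/9 = 721.778

722 ms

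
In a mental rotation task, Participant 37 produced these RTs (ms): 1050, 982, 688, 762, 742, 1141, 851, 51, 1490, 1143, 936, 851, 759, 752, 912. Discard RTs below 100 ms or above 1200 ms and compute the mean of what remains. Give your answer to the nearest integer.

Excluded: 51, 1490
Retained (n=13): Σ = 11569
Mean = 11569/13 = 889.9231

890 ms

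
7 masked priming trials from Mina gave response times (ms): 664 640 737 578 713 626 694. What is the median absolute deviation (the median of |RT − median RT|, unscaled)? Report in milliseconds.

Sorted: 578, 626, 640, 664, 694, 713, 737 → median = 664
|x − 664|: 0, 24, 73, 86, 49, 38, 30
Sorted deviations: 0, 24, 30, 38, 49, 73, 86 → MAD = 38

38 ms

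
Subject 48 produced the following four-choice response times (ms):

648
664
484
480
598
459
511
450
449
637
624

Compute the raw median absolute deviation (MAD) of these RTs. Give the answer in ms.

Sorted: 449, 450, 459, 480, 484, 511, 598, 624, 637, 648, 664 → median = 511
|x − 511|: 137, 153, 27, 31, 87, 52, 0, 61, 62, 126, 113
Sorted deviations: 0, 27, 31, 52, 61, 62, 87, 113, 126, 137, 153 → MAD = 62

62 ms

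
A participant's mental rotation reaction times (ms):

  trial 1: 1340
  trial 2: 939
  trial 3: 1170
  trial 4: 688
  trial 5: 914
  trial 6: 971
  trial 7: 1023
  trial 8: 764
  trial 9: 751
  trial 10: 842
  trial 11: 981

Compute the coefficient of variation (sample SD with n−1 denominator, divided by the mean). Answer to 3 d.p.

0.202

n = 11, Σ = 10383, M = 943.9091
Σ(x−M)² = 362744.909; s = √(362744.909/10) = 190.4586
CV = 190.4586 / 943.9091 = 0.20178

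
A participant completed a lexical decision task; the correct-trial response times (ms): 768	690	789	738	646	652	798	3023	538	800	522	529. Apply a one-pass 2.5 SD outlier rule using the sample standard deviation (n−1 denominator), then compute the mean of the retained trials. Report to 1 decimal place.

679.1 ms

n = 12, ΣRT = 10493, M = 874.417
Σ(x−M)² = 5157356.92; s = √(5157356.92/11) = 684.727
Cutoffs: 874.417 ± 2.5·684.727 → [-837.4, 2586.2]
Outside: 3023 → excluded.
Retained (n=11): Σ = 7470, mean = 7470/11 = 679.091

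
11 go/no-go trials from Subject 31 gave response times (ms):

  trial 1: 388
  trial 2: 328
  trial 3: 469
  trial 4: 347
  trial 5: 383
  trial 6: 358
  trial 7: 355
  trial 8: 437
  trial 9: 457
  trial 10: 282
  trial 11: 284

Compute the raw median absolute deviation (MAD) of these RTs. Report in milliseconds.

30 ms

Sorted: 282, 284, 328, 347, 355, 358, 383, 388, 437, 457, 469 → median = 358
|x − 358|: 30, 30, 111, 11, 25, 0, 3, 79, 99, 76, 74
Sorted deviations: 0, 3, 11, 25, 30, 30, 74, 76, 79, 99, 111 → MAD = 30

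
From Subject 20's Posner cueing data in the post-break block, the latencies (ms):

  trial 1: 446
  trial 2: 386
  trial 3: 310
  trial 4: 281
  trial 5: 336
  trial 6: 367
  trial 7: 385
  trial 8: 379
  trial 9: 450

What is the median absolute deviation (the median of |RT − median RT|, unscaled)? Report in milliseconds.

43 ms

Sorted: 281, 310, 336, 367, 379, 385, 386, 446, 450 → median = 379
|x − 379|: 67, 7, 69, 98, 43, 12, 6, 0, 71
Sorted deviations: 0, 6, 7, 12, 43, 67, 69, 71, 98 → MAD = 43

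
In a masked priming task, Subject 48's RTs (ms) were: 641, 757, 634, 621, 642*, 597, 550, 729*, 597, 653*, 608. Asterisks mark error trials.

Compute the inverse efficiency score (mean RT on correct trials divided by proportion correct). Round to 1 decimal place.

860.2 ms

Correct trials (n=8): 641, 757, 634, 621, 597, 550, 597, 608
Mean correct RT = 5005/8 = 625.6250 ms
Proportion correct = 8/11
IES = 625.6250 / (8/11) = 860.234 ms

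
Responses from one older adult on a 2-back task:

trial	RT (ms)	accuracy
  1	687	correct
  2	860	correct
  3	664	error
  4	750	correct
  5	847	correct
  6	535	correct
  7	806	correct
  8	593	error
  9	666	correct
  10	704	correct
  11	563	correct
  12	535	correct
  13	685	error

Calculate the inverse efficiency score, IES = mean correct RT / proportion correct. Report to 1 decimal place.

Correct trials (n=10): 687, 860, 750, 847, 535, 806, 666, 704, 563, 535
Mean correct RT = 6953/10 = 695.3000 ms
Proportion correct = 10/13
IES = 695.3000 / (10/13) = 903.890 ms

903.9 ms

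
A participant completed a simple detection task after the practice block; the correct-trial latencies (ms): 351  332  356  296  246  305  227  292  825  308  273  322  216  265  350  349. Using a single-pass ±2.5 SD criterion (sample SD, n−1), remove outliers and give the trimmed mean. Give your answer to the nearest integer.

n = 16, ΣRT = 5313, M = 332.062
Σ(x−M)² = 288746.94; s = √(288746.94/15) = 138.744
Cutoffs: 332.062 ± 2.5·138.744 → [-14.8, 678.9]
Outside: 825 → excluded.
Retained (n=15): Σ = 4488, mean = 4488/15 = 299.200

299 ms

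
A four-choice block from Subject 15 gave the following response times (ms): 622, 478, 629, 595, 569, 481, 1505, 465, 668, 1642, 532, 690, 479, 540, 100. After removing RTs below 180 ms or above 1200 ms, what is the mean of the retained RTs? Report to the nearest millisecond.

Excluded: 100, 1505, 1642
Retained (n=12): Σ = 6748
Mean = 6748/12 = 562.3333

562 ms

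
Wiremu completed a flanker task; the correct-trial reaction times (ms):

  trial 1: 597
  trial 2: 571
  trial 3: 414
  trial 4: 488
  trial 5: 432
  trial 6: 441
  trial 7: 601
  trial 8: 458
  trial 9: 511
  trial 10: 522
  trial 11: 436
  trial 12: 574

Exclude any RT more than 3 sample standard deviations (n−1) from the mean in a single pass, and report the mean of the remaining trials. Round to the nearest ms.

504 ms

n = 12, ΣRT = 6045, M = 503.750
Σ(x−M)² = 52068.25; s = √(52068.25/11) = 68.800
Cutoffs: 503.750 ± 3·68.800 → [297.3, 710.2]
No RTs fall outside the cutoffs; all 12 retained. Mean = 6045/12 = 503.750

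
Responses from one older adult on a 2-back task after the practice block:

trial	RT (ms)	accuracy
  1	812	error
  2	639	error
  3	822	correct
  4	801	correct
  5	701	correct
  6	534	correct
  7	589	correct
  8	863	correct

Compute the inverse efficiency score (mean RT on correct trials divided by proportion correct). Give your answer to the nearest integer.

Correct trials (n=6): 822, 801, 701, 534, 589, 863
Mean correct RT = 4310/6 = 718.3333 ms
Proportion correct = 6/8
IES = 718.3333 / (6/8) = 957.778 ms

958 ms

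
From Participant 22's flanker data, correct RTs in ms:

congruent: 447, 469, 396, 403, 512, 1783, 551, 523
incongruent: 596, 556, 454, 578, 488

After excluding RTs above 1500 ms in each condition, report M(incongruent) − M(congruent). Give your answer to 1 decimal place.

congruent: exclude 1783
M(congruent) = 3301/7 = 471.571
M(incongruent) = 2672/5 = 534.400
Difference = 534.400 − 471.571 = 62.829 ms

62.8 ms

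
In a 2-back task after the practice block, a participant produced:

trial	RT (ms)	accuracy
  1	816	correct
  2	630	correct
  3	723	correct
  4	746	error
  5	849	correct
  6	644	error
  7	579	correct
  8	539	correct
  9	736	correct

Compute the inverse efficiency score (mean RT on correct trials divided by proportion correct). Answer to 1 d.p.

Correct trials (n=7): 816, 630, 723, 849, 579, 539, 736
Mean correct RT = 4872/7 = 696.0000 ms
Proportion correct = 7/9
IES = 696.0000 / (7/9) = 894.857 ms

894.9 ms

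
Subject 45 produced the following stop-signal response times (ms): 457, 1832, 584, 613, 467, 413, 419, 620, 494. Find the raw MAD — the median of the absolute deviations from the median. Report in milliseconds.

Sorted: 413, 419, 457, 467, 494, 584, 613, 620, 1832 → median = 494
|x − 494|: 37, 1338, 90, 119, 27, 81, 75, 126, 0
Sorted deviations: 0, 27, 37, 75, 81, 90, 119, 126, 1338 → MAD = 81

81 ms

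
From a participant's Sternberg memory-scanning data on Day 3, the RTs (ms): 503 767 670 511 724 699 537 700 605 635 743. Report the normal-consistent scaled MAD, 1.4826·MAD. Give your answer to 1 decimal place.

Sorted: 503, 511, 537, 605, 635, 670, 699, 700, 724, 743, 767 → median = 670
|x − 670| sorted: 0, 29, 30, 35, 54, 65, 73, 97, 133, 159, 167 → MAD = 65
Robust SD ≈ 1.4826 × 65 = 96.369

96.4 ms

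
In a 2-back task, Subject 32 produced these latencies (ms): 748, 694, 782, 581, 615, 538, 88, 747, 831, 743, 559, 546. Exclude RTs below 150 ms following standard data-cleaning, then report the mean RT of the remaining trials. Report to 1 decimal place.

Excluded: 88
Retained (n=11): Σ = 7384
Mean = 7384/11 = 671.2727

671.3 ms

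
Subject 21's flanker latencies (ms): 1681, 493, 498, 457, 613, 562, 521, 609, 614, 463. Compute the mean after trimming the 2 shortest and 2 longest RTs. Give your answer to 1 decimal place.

549.3 ms

Sorted: 457, 463, 493, 498, 521, 562, 609, 613, 614, 1681
Drop lowest 2 (457, 463) and highest 2 (614, 1681)
Remaining (n=6): Σ = 3296, mean = 3296/6 = 549.333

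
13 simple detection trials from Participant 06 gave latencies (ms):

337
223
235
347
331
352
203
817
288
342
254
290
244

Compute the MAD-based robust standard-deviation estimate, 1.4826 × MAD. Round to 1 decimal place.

Sorted: 203, 223, 235, 244, 254, 288, 290, 331, 337, 342, 347, 352, 817 → median = 290
|x − 290| sorted: 0, 2, 36, 41, 46, 47, 52, 55, 57, 62, 67, 87, 527 → MAD = 52
Robust SD ≈ 1.4826 × 52 = 77.095

77.1 ms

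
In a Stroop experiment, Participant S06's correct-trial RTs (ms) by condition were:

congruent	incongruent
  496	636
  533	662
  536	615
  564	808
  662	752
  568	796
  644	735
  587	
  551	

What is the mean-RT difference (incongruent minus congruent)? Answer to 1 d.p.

M(congruent) = 5141/9 = 571.222
M(incongruent) = 5004/7 = 714.857
Difference = 714.857 − 571.222 = 143.635 ms

143.6 ms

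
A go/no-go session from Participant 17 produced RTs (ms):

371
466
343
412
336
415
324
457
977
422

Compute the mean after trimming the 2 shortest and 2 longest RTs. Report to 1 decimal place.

403.3 ms

Sorted: 324, 336, 343, 371, 412, 415, 422, 457, 466, 977
Drop lowest 2 (324, 336) and highest 2 (466, 977)
Remaining (n=6): Σ = 2420, mean = 2420/6 = 403.333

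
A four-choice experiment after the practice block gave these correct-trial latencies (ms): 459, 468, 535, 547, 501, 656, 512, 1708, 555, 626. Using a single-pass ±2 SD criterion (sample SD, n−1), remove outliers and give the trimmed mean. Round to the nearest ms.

540 ms

n = 10, ΣRT = 6567, M = 656.700
Σ(x−M)² = 1263236.10; s = √(1263236.10/9) = 374.646
Cutoffs: 656.700 ± 2·374.646 → [-92.6, 1406.0]
Outside: 1708 → excluded.
Retained (n=9): Σ = 4859, mean = 4859/9 = 539.889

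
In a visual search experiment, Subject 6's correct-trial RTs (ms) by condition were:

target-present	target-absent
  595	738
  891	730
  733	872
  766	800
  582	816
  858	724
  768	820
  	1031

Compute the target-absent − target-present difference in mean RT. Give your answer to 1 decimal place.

M(target-present) = 5193/7 = 741.857
M(target-absent) = 6531/8 = 816.375
Difference = 816.375 − 741.857 = 74.518 ms

74.5 ms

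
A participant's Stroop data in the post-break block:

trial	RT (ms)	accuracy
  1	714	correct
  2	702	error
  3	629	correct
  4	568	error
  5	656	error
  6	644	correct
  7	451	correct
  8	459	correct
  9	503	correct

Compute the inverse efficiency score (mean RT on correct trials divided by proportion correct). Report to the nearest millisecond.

850 ms

Correct trials (n=6): 714, 629, 644, 451, 459, 503
Mean correct RT = 3400/6 = 566.6667 ms
Proportion correct = 6/9
IES = 566.6667 / (6/9) = 850.000 ms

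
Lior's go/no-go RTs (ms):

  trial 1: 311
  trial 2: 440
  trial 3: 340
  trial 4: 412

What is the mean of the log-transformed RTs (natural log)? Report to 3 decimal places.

5.919

ln(RT): 5.7398, 6.0868, 5.8289, 6.0210
Σ ln(RT) = 23.6765
Mean = 23.6765/4 = 5.91913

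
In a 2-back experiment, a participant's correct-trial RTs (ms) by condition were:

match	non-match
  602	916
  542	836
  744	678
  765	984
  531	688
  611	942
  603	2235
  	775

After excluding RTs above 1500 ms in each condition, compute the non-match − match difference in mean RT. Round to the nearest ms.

non-match: exclude 2235
M(match) = 4398/7 = 628.286
M(non-match) = 5819/7 = 831.286
Difference = 831.286 − 628.286 = 203.000 ms

203 ms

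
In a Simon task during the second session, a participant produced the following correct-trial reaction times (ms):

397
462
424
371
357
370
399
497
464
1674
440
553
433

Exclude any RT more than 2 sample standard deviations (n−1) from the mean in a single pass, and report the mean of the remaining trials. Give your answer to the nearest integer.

n = 13, ΣRT = 6841, M = 526.231
Σ(x−M)² = 1463554.31; s = √(1463554.31/12) = 349.232
Cutoffs: 526.231 ± 2·349.232 → [-172.2, 1224.7]
Outside: 1674 → excluded.
Retained (n=12): Σ = 5167, mean = 5167/12 = 430.583

431 ms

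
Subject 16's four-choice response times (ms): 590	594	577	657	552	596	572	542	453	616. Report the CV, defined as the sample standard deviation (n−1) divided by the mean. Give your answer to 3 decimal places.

n = 10, Σ = 5749, M = 574.9000
Σ(x−M)² = 25946.900; s = √(25946.900/9) = 53.6935
CV = 53.6935 / 574.9000 = 0.09340

0.093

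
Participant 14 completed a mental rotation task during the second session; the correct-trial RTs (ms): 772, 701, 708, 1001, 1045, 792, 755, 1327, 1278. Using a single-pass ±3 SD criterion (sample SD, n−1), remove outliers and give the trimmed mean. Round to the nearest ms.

931 ms

n = 9, ΣRT = 8379, M = 931.000
Σ(x−M)² = 473328.00; s = √(473328.00/8) = 243.241
Cutoffs: 931.000 ± 3·243.241 → [201.3, 1660.7]
No RTs fall outside the cutoffs; all 9 retained. Mean = 8379/9 = 931.000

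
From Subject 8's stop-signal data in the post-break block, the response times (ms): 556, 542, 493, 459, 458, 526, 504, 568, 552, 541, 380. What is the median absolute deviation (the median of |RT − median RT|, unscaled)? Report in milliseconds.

30 ms

Sorted: 380, 458, 459, 493, 504, 526, 541, 542, 552, 556, 568 → median = 526
|x − 526|: 30, 16, 33, 67, 68, 0, 22, 42, 26, 15, 146
Sorted deviations: 0, 15, 16, 22, 26, 30, 33, 42, 67, 68, 146 → MAD = 30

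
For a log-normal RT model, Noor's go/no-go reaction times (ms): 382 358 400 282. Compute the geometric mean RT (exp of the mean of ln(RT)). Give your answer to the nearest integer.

ln(RT): 5.9454, 5.8805, 5.9915, 5.6419
Mean ln(RT) = 23.4593/4 = 5.86483
Geometric mean = exp(5.86483) = 352.42 ms

352 ms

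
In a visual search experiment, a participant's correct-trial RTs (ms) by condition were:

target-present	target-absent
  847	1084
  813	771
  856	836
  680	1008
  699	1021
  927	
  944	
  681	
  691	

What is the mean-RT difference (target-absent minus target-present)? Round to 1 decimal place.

150.9 ms

M(target-present) = 7138/9 = 793.111
M(target-absent) = 4720/5 = 944.000
Difference = 944.000 − 793.111 = 150.889 ms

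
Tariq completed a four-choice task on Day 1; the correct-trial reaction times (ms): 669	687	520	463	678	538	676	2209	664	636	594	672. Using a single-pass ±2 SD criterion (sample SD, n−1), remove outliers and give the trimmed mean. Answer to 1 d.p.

617.9 ms

n = 12, ΣRT = 9006, M = 750.500
Σ(x−M)² = 2380893.00; s = √(2380893.00/11) = 465.236
Cutoffs: 750.500 ± 2·465.236 → [-180.0, 1681.0]
Outside: 2209 → excluded.
Retained (n=11): Σ = 6797, mean = 6797/11 = 617.909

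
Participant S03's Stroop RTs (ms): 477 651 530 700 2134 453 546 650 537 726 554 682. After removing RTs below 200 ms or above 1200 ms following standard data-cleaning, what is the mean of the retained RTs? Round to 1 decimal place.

591.5 ms

Excluded: 2134
Retained (n=11): Σ = 6506
Mean = 6506/11 = 591.4545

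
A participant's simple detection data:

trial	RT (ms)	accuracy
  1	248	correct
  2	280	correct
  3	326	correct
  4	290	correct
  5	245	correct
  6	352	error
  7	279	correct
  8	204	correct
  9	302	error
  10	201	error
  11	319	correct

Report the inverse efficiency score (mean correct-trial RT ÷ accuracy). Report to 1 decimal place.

376.6 ms

Correct trials (n=8): 248, 280, 326, 290, 245, 279, 204, 319
Mean correct RT = 2191/8 = 273.8750 ms
Proportion correct = 8/11
IES = 273.8750 / (8/11) = 376.578 ms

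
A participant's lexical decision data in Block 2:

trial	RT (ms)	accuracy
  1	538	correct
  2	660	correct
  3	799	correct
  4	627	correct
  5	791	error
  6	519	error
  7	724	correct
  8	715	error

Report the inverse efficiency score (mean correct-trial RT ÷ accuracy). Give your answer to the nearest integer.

Correct trials (n=5): 538, 660, 799, 627, 724
Mean correct RT = 3348/5 = 669.6000 ms
Proportion correct = 5/8
IES = 669.6000 / (5/8) = 1071.360 ms

1071 ms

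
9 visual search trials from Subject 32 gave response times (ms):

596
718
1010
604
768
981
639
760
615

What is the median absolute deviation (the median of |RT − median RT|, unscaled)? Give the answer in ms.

Sorted: 596, 604, 615, 639, 718, 760, 768, 981, 1010 → median = 718
|x − 718|: 122, 0, 292, 114, 50, 263, 79, 42, 103
Sorted deviations: 0, 42, 50, 79, 103, 114, 122, 263, 292 → MAD = 103

103 ms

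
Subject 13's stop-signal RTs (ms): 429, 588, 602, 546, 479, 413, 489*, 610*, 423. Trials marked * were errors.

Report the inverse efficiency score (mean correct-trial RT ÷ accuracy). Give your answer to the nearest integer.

Correct trials (n=7): 429, 588, 602, 546, 479, 413, 423
Mean correct RT = 3480/7 = 497.1429 ms
Proportion correct = 7/9
IES = 497.1429 / (7/9) = 639.184 ms

639 ms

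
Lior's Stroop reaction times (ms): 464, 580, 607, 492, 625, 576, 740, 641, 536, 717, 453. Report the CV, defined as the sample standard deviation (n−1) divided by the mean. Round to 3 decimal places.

n = 11, Σ = 6431, M = 584.6364
Σ(x−M)² = 89888.545; s = √(89888.545/10) = 94.8096
CV = 94.8096 / 584.6364 = 0.16217

0.162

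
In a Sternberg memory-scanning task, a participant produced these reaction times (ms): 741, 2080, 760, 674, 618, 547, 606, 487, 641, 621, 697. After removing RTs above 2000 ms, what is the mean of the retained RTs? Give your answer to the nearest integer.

Excluded: 2080
Retained (n=10): Σ = 6392
Mean = 6392/10 = 639.2000

639 ms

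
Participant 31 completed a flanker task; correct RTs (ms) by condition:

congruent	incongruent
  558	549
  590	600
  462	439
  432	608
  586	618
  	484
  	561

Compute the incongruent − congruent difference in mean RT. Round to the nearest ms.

26 ms

M(congruent) = 2628/5 = 525.600
M(incongruent) = 3859/7 = 551.286
Difference = 551.286 − 525.600 = 25.686 ms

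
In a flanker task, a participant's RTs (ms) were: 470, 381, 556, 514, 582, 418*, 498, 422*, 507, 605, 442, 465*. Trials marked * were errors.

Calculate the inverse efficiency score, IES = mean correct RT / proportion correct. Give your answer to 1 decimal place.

674.8 ms

Correct trials (n=9): 470, 381, 556, 514, 582, 498, 507, 605, 442
Mean correct RT = 4555/9 = 506.1111 ms
Proportion correct = 9/12
IES = 506.1111 / (9/12) = 674.815 ms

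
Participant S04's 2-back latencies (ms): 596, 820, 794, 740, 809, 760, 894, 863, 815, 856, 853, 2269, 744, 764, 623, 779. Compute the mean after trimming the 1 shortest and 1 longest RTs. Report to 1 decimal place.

Sorted: 596, 623, 740, 744, 760, 764, 779, 794, 809, 815, 820, 853, 856, 863, 894, 2269
Drop lowest 1 (596) and highest 1 (2269)
Remaining (n=14): Σ = 11114, mean = 11114/14 = 793.857

793.9 ms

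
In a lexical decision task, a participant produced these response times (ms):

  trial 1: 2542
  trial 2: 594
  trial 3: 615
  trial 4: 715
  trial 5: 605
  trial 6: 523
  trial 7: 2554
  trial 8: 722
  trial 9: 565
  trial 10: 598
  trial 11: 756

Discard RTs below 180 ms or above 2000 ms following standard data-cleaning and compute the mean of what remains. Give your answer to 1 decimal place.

Excluded: 2542, 2554
Retained (n=9): Σ = 5693
Mean = 5693/9 = 632.5556

632.6 ms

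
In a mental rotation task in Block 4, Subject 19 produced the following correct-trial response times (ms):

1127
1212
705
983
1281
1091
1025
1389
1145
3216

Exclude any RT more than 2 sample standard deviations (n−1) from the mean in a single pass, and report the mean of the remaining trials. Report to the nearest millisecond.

1106 ms

n = 10, ΣRT = 13174, M = 1317.400
Σ(x−M)² = 4311828.40; s = √(4311828.40/9) = 692.165
Cutoffs: 1317.400 ± 2·692.165 → [-66.9, 2701.7]
Outside: 3216 → excluded.
Retained (n=9): Σ = 9958, mean = 9958/9 = 1106.444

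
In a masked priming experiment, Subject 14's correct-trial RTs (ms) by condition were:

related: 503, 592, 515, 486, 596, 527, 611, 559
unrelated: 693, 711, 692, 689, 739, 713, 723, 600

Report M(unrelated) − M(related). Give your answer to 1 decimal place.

146.4 ms

M(related) = 4389/8 = 548.625
M(unrelated) = 5560/8 = 695.000
Difference = 695.000 − 548.625 = 146.375 ms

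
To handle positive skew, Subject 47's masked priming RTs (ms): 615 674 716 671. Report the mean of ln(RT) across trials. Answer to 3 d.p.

ln(RT): 6.4216, 6.5132, 6.5737, 6.5088
Σ ln(RT) = 26.0173
Mean = 26.0173/4 = 6.50433

6.504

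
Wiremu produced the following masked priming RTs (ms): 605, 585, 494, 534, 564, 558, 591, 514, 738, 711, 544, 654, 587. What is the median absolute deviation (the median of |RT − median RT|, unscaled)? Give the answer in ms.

41 ms

Sorted: 494, 514, 534, 544, 558, 564, 585, 587, 591, 605, 654, 711, 738 → median = 585
|x − 585|: 20, 0, 91, 51, 21, 27, 6, 71, 153, 126, 41, 69, 2
Sorted deviations: 0, 2, 6, 20, 21, 27, 41, 51, 69, 71, 91, 126, 153 → MAD = 41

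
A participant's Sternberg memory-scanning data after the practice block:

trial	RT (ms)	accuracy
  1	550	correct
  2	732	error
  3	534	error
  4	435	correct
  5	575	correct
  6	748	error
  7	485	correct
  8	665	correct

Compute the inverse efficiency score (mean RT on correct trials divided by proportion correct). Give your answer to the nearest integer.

867 ms

Correct trials (n=5): 550, 435, 575, 485, 665
Mean correct RT = 2710/5 = 542.0000 ms
Proportion correct = 5/8
IES = 542.0000 / (5/8) = 867.200 ms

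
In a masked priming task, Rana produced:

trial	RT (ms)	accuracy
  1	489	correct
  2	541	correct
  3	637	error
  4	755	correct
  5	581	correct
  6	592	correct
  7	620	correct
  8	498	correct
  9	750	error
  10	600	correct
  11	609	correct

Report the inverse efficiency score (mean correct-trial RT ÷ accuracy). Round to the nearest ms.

Correct trials (n=9): 489, 541, 755, 581, 592, 620, 498, 600, 609
Mean correct RT = 5285/9 = 587.2222 ms
Proportion correct = 9/11
IES = 587.2222 / (9/11) = 717.716 ms

718 ms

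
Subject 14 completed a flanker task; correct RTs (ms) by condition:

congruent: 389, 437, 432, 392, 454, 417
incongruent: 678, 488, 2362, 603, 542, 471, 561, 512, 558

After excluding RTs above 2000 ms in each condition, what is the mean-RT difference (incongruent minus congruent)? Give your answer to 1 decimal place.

131.5 ms

incongruent: exclude 2362
M(congruent) = 2521/6 = 420.167
M(incongruent) = 4413/8 = 551.625
Difference = 551.625 − 420.167 = 131.458 ms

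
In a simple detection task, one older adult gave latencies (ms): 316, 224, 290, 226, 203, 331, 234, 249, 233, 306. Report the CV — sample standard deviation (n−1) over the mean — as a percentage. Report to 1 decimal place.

17.3%

n = 10, Σ = 2612, M = 261.2000
Σ(x−M)² = 18405.600; s = √(18405.600/9) = 45.2224
CV = 45.2224 / 261.2000 = 0.17313 = 17.313%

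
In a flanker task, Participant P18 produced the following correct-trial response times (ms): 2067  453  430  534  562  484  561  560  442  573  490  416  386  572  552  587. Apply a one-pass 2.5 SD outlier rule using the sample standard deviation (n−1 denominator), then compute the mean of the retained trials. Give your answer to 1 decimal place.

506.8 ms

n = 16, ΣRT = 9669, M = 604.312
Σ(x−M)² = 2345379.44; s = √(2345379.44/15) = 395.422
Cutoffs: 604.312 ± 2.5·395.422 → [-384.2, 1592.9]
Outside: 2067 → excluded.
Retained (n=15): Σ = 7602, mean = 7602/15 = 506.800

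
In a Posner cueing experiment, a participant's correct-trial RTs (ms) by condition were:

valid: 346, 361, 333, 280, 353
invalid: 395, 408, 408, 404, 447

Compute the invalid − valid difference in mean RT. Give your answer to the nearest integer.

M(valid) = 1673/5 = 334.600
M(invalid) = 2062/5 = 412.400
Difference = 412.400 − 334.600 = 77.800 ms

78 ms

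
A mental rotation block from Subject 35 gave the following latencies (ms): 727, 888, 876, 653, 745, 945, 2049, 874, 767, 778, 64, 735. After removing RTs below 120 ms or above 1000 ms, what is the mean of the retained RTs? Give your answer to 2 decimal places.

Excluded: 64, 2049
Retained (n=10): Σ = 7988
Mean = 7988/10 = 798.8000

798.80 ms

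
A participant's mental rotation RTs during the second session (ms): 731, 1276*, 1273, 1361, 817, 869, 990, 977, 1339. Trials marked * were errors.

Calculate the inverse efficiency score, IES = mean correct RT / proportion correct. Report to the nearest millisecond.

Correct trials (n=8): 731, 1273, 1361, 817, 869, 990, 977, 1339
Mean correct RT = 8357/8 = 1044.6250 ms
Proportion correct = 8/9
IES = 1044.6250 / (8/9) = 1175.203 ms

1175 ms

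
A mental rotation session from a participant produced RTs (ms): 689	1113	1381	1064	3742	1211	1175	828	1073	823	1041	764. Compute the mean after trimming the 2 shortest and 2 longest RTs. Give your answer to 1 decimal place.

Sorted: 689, 764, 823, 828, 1041, 1064, 1073, 1113, 1175, 1211, 1381, 3742
Drop lowest 2 (689, 764) and highest 2 (1381, 3742)
Remaining (n=8): Σ = 8328, mean = 8328/8 = 1041.000

1041.0 ms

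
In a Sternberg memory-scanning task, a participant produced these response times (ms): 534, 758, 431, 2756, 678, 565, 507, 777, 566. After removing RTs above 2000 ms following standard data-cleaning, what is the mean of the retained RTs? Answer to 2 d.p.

602.00 ms

Excluded: 2756
Retained (n=8): Σ = 4816
Mean = 4816/8 = 602.0000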